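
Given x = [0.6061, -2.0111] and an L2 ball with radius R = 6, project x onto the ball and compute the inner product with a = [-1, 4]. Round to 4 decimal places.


Step 1: Compute ||x|| (intermediates to 6 decimals).
||x|| = sqrt(0.6061^2 + (-2.0111)^2) = 2.100448
Step 2: Project.
Since ||x|| <= R, proj = x (no scaling needed).
proj(x) = [0.6061, -2.0111]
Step 3: Dot product.
a^T * proj(x) = -1*0.6061 + 4*(-2.0111) = -8.6505


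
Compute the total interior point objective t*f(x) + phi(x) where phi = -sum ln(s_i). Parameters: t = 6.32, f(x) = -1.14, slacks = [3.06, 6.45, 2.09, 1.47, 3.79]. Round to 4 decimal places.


Step 1: Compute log-barrier.
ln values: [1.1184, 1.8641, 0.7372, 0.3853, 1.3324]
phi = -(1.1184 + 1.8641 + 0.7372 + 0.3853 + 1.3324) = -5.4373
Step 2: Compute augmented objective.
t*f(x) = 6.32*-1.14 = -7.2048
Total = -7.2048 - 5.4373 = -12.6421


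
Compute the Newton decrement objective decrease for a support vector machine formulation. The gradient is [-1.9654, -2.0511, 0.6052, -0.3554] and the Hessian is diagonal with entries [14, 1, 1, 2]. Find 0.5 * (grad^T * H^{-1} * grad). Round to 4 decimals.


Step 1: H is diagonal, so H^(-1) * g = [-0.1404, -2.0511, 0.6052, -0.1777].
Step 2: g^T H^(-1) g = sum_i g_i^2 / H_ii
  = (-1.9654)^2/14 + (-2.0511)^2/1 + (0.6052)^2/1 + (-0.3554)^2/2
  = 0.2759 + 4.207 + 0.3663 + 0.0632 = 4.9123
Step 3: Objective decrease = 0.5 * g^T H^(-1) g = 2.4562


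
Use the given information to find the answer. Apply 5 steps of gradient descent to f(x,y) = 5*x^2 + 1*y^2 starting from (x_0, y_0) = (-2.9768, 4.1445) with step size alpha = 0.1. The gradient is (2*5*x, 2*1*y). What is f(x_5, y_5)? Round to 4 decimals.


Gradient descent on f(x,y) = 5*x^2 + 1*y^2.
Starting point: (-2.9768, 4.1445), alpha = 0.1
Step 1: grad_x = 2*5*-2.9768 = -29.768, grad_y = 2*1*4.1445 = 8.289
  x_1 = -2.9768 - 0.1*-29.768 = 0.0
  y_1 = 4.1445 - 0.1*8.289 = 3.3156
Step 2: grad_x = 2*5*0.0 = 0.0, grad_y = 2*1*3.3156 = 6.6312
  x_2 = 0.0 - 0.1*0.0 = 0.0
  y_2 = 3.3156 - 0.1*6.6312 = 2.6525
Step 3: grad_x = 2*5*0.0 = 0.0, grad_y = 2*1*2.6525 = 5.305
  x_3 = 0.0 - 0.1*0.0 = 0.0
  y_3 = 2.6525 - 0.1*5.305 = 2.122
Step 4: grad_x = 2*5*0.0 = 0.0, grad_y = 2*1*2.122 = 4.244
  x_4 = 0.0 - 0.1*0.0 = 0.0
  y_4 = 2.122 - 0.1*4.244 = 1.6976
Step 5: grad_x = 2*5*0.0 = 0.0, grad_y = 2*1*1.6976 = 3.3952
  x_5 = 0.0 - 0.1*0.0 = 0.0
  y_5 = 1.6976 - 0.1*3.3952 = 1.3581
f(0.0, 1.3581) = 5*0.0^2 + 1*1.3581^2 = 1.8444


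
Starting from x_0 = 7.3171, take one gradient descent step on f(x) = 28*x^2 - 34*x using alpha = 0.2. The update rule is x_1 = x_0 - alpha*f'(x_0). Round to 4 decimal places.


We compute the gradient at x_0 and apply the update.
f'(x) = 56*x - 34
f'(7.3171) = 56*7.3171 - 34 = 375.7576
x_1 = 7.3171 - 0.2*375.7576 = -67.8344


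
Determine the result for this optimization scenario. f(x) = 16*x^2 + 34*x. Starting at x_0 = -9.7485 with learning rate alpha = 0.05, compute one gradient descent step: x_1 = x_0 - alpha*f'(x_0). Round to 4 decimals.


We compute the gradient at x_0 and apply the update.
f'(x) = 32*x + 34
f'(-9.7485) = 32*-9.7485 + 34 = -277.952
x_1 = -9.7485 - 0.05*-277.952 = 4.1491


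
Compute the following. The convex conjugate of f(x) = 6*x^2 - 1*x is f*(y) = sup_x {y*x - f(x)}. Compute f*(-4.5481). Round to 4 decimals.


f*(y) = sup_x {y*x - a*x^2 - b*x} = sup_x {(y-b)*x - a*x^2}
FOC: (y - b) - 2a*x = 0 => x* = (y - b)/(2a)
x* = (-4.5481 + 1)/(2*6) = -0.2957
f*(-4.5481) = (y-b)^2/(4a) = (-4.5481 + 1)^2/(4*6)
= 12.589/24 = 0.5245


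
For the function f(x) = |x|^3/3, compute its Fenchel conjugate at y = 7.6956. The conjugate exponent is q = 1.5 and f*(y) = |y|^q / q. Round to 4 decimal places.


The conjugate exponent q satisfies 1/p + 1/q = 1.
p = 3, so q = 3/(3 - 1) = 1.5
|y|^q = 7.6956^1.5 = 21.3483
f*(7.6956) = 21.3483 / 1.5 = 14.2322


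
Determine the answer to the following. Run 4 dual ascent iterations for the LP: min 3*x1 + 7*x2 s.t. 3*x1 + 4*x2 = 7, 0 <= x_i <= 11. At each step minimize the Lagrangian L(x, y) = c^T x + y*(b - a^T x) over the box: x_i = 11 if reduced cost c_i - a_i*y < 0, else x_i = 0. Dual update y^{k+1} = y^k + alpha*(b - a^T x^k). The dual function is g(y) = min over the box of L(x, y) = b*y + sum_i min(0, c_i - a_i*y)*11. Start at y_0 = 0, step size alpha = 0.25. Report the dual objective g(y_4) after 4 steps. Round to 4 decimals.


Dual ascent for LP: min 3*x1 + 7*x2, 3*x1 + 4*x2 = 7, 0 <= x_i <= 11
Step 1: y^k = 0.0, reduced costs: (3.0, 7.0)
  x^k = (0.0, 0.0), subgradient = b - a^T x = 7.0
  y^{k+1} = 0.0 + 0.25*7.0 = 1.75
Step 2: y^k = 1.75, reduced costs: (-2.25, 0.0)
  x^k = (11.0, 0.0), subgradient = b - a^T x = -26.0
  y^{k+1} = 1.75 + 0.25*-26.0 = -4.75
Step 3: y^k = -4.75, reduced costs: (17.25, 26.0)
  x^k = (0.0, 0.0), subgradient = b - a^T x = 7.0
  y^{k+1} = -4.75 + 0.25*7.0 = -3.0
Step 4: y^k = -3.0, reduced costs: (12.0, 19.0)
  x^k = (0.0, 0.0), subgradient = b - a^T x = 7.0
  y^{k+1} = -3.0 + 0.25*7.0 = -1.25
Dual objective at y_4 = -1.25: reduced costs (6.75, 12.0), box minimizer x = (0.0, 0.0)
g(y_4) = b*y + (c1 - a1*y)*x1 + (c2 - a2*y)*x2 = 7*(-1.25) + 6.75*0.0 + 12.0*0.0 = -8.75 + 0.0 + 0.0 = -8.75


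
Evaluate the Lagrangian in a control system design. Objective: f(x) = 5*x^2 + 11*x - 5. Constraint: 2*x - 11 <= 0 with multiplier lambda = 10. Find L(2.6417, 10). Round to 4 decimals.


Step 1: Evaluate f(x).
f(2.6417) = 5*2.6417^2 + 11*2.6417 - 5 = 58.9516
Step 2: Evaluate g(x).
g(2.6417) = 2*2.6417 - 11 = -5.7166
Step 3: Compute Lagrangian.
L = 58.9516 + 10*-5.7166 = 1.7856


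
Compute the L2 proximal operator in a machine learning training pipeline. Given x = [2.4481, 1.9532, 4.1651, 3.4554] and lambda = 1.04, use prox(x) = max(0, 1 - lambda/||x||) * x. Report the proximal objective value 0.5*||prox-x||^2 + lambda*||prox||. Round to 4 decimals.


Step 1: Compute ||x||.
||x|| = 6.2527
Step 2: Compute scaling factor.
scale = max(0, 1 - 1.04/6.2527) = 0.8337
Step 3: prox(x) = [2.0409, 1.6283, 3.4723, 2.8807]
||prox(x)|| = 5.2127
Step 4: Proximal objective.
0.5*||prox-x||^2 = 0.5408
lambda*||prox|| = 5.4212
Total = 5.962


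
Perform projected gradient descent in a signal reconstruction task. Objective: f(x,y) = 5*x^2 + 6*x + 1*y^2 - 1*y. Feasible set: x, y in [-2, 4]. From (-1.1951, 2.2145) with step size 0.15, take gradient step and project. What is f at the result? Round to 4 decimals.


Step 1: Compute gradient at (-1.1951, 2.2145).
grad_x = 2*5*-1.1951 + 6 = -5.951
grad_y = 2*1*2.2145 - 1 = 3.429
Step 2: Gradient step.
x_raw = -1.1951 - 0.15*-5.951 = -0.3025
y_raw = 2.2145 - 0.15*3.429 = 1.7002
Step 3: Project onto [-2, 4].
x_proj = clip(-0.3025) = -0.3025
y_proj = clip(1.7002) = 1.7002
Step 4: Evaluate f.
f(-0.3025, 1.7002) = -0.167


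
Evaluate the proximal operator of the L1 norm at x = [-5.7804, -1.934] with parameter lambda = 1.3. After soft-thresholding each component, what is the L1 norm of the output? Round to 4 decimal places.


Soft-thresholding with lambda = 1.3:
prox(-5.7804) = sign(-5.7804)*max(|-5.7804| - 1.3, 0) = -4.4804
prox(-1.934) = sign(-1.934)*max(|-1.934| - 1.3, 0) = -0.634
prox(x) = [-4.4804, -0.634]
||prox(x)||_1 = 4.4804 + 0.634 = 5.1144


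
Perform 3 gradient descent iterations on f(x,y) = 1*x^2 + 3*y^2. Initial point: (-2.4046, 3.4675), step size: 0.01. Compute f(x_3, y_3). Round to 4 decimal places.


Gradient descent on f(x,y) = 1*x^2 + 3*y^2.
Starting point: (-2.4046, 3.4675), alpha = 0.01
Step 1: grad_x = 2*1*-2.4046 = -4.8092, grad_y = 2*3*3.4675 = 20.805
  x_1 = -2.4046 - 0.01*-4.8092 = -2.3565
  y_1 = 3.4675 - 0.01*20.805 = 3.2595
Step 2: grad_x = 2*1*-2.3565 = -4.713, grad_y = 2*3*3.2595 = 19.5567
  x_2 = -2.3565 - 0.01*-4.713 = -2.3094
  y_2 = 3.2595 - 0.01*19.5567 = 3.0639
Step 3: grad_x = 2*1*-2.3094 = -4.6188, grad_y = 2*3*3.0639 = 18.3833
  x_3 = -2.3094 - 0.01*-4.6188 = -2.2632
  y_3 = 3.0639 - 0.01*18.3833 = 2.8801
f(-2.2632, 2.8801) = 1*(-2.2632)^2 + 3*2.8801^2 = 30.0061


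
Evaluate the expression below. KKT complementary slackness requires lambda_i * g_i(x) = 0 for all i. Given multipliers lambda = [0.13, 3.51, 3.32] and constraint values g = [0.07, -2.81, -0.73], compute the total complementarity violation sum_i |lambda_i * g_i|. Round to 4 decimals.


KKT complementary slackness check:
lambda_1 * g_1 = 0.13 * 0.07 = 0.0091
lambda_2 * g_2 = 3.51 * -2.81 = -9.8631
lambda_3 * g_3 = 3.32 * -0.73 = -2.4236
Total violation = 0.0091 + 9.8631 + 2.4236 = 12.2958


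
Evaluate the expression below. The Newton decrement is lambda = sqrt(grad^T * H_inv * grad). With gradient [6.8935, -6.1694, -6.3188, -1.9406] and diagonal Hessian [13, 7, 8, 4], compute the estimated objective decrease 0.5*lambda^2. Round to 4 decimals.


Step 1: H is diagonal, so H^(-1) * g = [0.5303, -0.8813, -0.7899, -0.4852].
Step 2: g^T H^(-1) g = sum_i g_i^2 / H_ii
  = (6.8935)^2/13 + (-6.1694)^2/7 + (-6.3188)^2/8 + (-1.9406)^2/4
  = 3.6554 + 5.4374 + 4.9909 + 0.9415 = 15.0252
Step 3: Objective decrease = 0.5 * g^T H^(-1) g = 7.5126


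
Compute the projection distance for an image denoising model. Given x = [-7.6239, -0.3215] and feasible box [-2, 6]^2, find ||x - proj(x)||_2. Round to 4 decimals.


Project each component onto [-2, 6].
clip(-7.6239) = -2.0, clip(-0.3215) = -0.3215
Projection = [-2.0, -0.3215]
Squared diffs: [31.6283, 0.0]
Distance = sqrt(31.6283) = 5.6239


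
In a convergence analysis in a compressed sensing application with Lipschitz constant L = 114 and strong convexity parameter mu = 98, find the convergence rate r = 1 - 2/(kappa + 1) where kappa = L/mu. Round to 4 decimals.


Step 1: Compute the condition number.
kappa = L/mu = 114/98 = 1.1633
Step 2: Compute the convergence rate.
r = 1 - 2/(kappa + 1) = 1 - 2*mu/(L + mu) = (L - mu)/(L + mu) = 16/212 = 0.0755


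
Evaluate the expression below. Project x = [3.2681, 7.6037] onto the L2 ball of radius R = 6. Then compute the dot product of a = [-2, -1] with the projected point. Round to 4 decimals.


Step 1: Compute ||x|| (intermediates to 6 decimals).
||x|| = sqrt(3.2681^2 + 7.6037^2) = 8.276275
Step 2: Project.
Since ||x|| > R, scale = R/||x|| = 6/8.276275 = 0.724964, proj(x) = scale * x
proj(x) = [2.369255, 5.512409]
Step 3: Dot product.
a^T * proj(x) = -2*2.369255 - 1*5.512409 = -10.2509


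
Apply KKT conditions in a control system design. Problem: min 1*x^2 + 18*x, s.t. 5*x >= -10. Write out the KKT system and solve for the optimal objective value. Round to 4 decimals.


Step 1: Try lambda = 0 (constraint inactive).
x_unc = -18/(2*1) = -9.0
Check: 5*-9.0 = -45.0 < -10 -- violated!
Step 2: Constraint must be active: 5*x = -10
x* = -10/5 = -2.0
lambda = (2*1*(-2.0) + 18)/5 = 2.8
Step 3: Compute optimal value.
f(x*) = 1*(-2.0)^2 + 18*(-2.0) = -32.0


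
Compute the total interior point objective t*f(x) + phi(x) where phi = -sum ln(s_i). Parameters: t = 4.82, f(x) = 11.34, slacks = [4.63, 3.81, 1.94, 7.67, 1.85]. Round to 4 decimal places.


Step 1: Compute log-barrier.
ln values: [1.5326, 1.3376, 0.6627, 2.0373, 0.6152]
phi = -(1.5326 + 1.3376 + 0.6627 + 2.0373 + 0.6152) = -6.1854
Step 2: Compute augmented objective.
t*f(x) = 4.82*11.34 = 54.6588
Total = 54.6588 - 6.1854 = 48.4734


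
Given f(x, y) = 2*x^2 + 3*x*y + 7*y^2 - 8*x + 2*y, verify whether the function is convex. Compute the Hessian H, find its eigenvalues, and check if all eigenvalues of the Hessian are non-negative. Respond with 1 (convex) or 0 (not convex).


The Hessian of f(x,y) = 2*x^2 + 3*x*y + 7*y^2 - 8*x + 2*y is:
H = [[4, 3], [3, 14]]
Trace = 4 + 14 = 18
Determinant = 4*14 - (3)^2 = 47
Discriminant = (18)^2 - 4*47 = 136.0
Eigenvalues: lambda_1 = 3.169, lambda_2 = 14.831
The function is convex.

1


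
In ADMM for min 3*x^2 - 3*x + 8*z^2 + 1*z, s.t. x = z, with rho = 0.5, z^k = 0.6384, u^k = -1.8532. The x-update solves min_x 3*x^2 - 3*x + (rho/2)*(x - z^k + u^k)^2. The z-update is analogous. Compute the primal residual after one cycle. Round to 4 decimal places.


ADMM iteration with rho = 0.5, z^k = 0.6384, u^k = -1.8532
Step 1: x-update.
Minimize 3*x^2 - 3*x + (0.5/2)*(x - 0.6384 - 1.8532)^2
FOC: (2*3 + 0.5)*x = 3 + 0.5*(0.6384 + 1.8532)
x^{k+1} = 0.6532
Step 2: z-update.
Minimize 8*z^2 + 1*z + (0.5/2)*(0.6532 - z - 1.8532)^2
FOC: (2*8 + 0.5)*z = -1 + 0.5*(0.6532 - 1.8532)
z^{k+1} = -0.097
Step 3: u-update.
u^{k+1} = -1.8532 + 0.6532 + 0.097 = -1.103
Step 4: Primal residual = |0.6532 + 0.097| = 0.7502


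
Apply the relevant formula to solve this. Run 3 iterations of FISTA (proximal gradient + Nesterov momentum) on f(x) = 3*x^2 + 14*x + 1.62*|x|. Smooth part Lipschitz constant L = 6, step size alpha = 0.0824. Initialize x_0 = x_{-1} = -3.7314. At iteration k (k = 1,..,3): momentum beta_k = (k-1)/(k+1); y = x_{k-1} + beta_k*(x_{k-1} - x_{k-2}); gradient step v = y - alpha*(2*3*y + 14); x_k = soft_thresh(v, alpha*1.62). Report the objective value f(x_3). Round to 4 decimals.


FISTA on f(x) = 3*x^2 + 14*x + 1.62*|x|
L = 6, alpha = 0.0824
Iteration 1: beta = 0.0, y = -3.7314 + 0.0*(-3.7314 + 3.7314) = -3.7314
  grad(y) = -8.3884, v = y - alpha*grad = -3.0402
  prox(v) = soft_thresh(-3.0402, 0.1335) = -2.9067
Iteration 2: beta = 0.3333, y = -2.9067 + 0.3333*(-2.9067 + 3.7314) = -2.6318
  grad(y) = -1.7909, v = y - alpha*grad = -2.4842
  prox(v) = soft_thresh(-2.4842, 0.1335) = -2.3508
Iteration 3: beta = 0.5, y = -2.3508 + 0.5*(-2.3508 + 2.9067) = -2.0728
  grad(y) = 1.5633, v = y - alpha*grad = -2.2016
  prox(v) = soft_thresh(-2.2016, 0.1335) = -2.0681
f(x_3) = 3*(-2.0681)^2 + 14*(-2.0681) + 1.62*|-2.0681| = -12.772


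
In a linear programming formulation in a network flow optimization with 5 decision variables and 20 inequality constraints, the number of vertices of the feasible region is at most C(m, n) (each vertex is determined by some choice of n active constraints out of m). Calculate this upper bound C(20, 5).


Each vertex corresponds to some choice of n active constraints out of m, so the number of vertices is at most C(m, n) = m! / (n!(m-n)!).
m = 20, n = 5
Numerator: 20 * 19 * 18 * 17 * 16
Denominator: 5! = 120
C(20, 5) = 15504


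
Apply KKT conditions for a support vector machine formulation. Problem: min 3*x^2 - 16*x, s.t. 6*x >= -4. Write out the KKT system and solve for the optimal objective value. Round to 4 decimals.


Step 1: Try lambda = 0 (constraint inactive).
Stationarity: 2*3*x - 16 = 0
x* = 16/(2*3) = 8/3 = 2.6667 (rounded; the exact value 8/3 is used below)
Check constraint: 6*2.6667 = 16.0002 >= -4 -- satisfied.
Step 2: Compute optimal value.
f(x*) = 3*(8/3)^2 - 16*(8/3) = -21.3333


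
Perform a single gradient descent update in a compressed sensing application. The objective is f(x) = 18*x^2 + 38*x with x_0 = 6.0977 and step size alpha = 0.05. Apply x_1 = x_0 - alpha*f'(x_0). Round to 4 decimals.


We compute the gradient at x_0 and apply the update.
f'(x) = 36*x + 38
f'(6.0977) = 36*6.0977 + 38 = 257.5172
x_1 = 6.0977 - 0.05*257.5172 = -6.7782


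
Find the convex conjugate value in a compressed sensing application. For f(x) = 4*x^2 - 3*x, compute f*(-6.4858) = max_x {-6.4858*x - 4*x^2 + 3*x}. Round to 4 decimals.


f*(y) = sup_x {y*x - a*x^2 - b*x} = sup_x {(y-b)*x - a*x^2}
FOC: (y - b) - 2a*x = 0 => x* = (y - b)/(2a)
x* = (-6.4858 + 3)/(2*4) = -0.4357
f*(-6.4858) = (y-b)^2/(4a) = (-6.4858 + 3)^2/(4*4)
= 12.1508/16 = 0.7594


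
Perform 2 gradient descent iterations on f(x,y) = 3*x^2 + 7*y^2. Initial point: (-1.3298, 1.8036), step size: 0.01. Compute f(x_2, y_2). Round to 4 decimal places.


Gradient descent on f(x,y) = 3*x^2 + 7*y^2.
Starting point: (-1.3298, 1.8036), alpha = 0.01
Step 1: grad_x = 2*3*-1.3298 = -7.9788, grad_y = 2*7*1.8036 = 25.2504
  x_1 = -1.3298 - 0.01*-7.9788 = -1.25
  y_1 = 1.8036 - 0.01*25.2504 = 1.5511
Step 2: grad_x = 2*3*-1.25 = -7.5001, grad_y = 2*7*1.5511 = 21.7153
  x_2 = -1.25 - 0.01*-7.5001 = -1.175
  y_2 = 1.5511 - 0.01*21.7153 = 1.3339
f(-1.175, 1.3339) = 3*(-1.175)^2 + 7*1.3339^2 = 16.5978


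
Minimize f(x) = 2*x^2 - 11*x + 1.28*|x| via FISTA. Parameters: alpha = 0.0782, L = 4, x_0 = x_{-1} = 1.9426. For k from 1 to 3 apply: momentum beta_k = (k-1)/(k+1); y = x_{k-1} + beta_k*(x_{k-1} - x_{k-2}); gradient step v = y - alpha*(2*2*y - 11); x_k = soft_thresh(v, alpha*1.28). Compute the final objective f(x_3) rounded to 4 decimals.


FISTA on f(x) = 2*x^2 - 11*x + 1.28*|x|
L = 4, alpha = 0.0782
Iteration 1: beta = 0.0, y = 1.9426 + 0.0*(1.9426 - 1.9426) = 1.9426
  grad(y) = -3.2296, v = y - alpha*grad = 2.1952
  prox(v) = soft_thresh(2.1952, 0.1001) = 2.0951
Iteration 2: beta = 0.3333, y = 2.0951 + 0.3333*(2.0951 - 1.9426) = 2.1459
  grad(y) = -2.4165, v = y - alpha*grad = 2.3348
  prox(v) = soft_thresh(2.3348, 0.1001) = 2.2348
Iteration 3: beta = 0.5, y = 2.2348 + 0.5*(2.2348 - 2.0951) = 2.3046
  grad(y) = -1.7816, v = y - alpha*grad = 2.4439
  prox(v) = soft_thresh(2.4439, 0.1001) = 2.3438
f(x_3) = 2*2.3438^2 - 11*2.3438 + 1.28*|2.3438| = -11.7949


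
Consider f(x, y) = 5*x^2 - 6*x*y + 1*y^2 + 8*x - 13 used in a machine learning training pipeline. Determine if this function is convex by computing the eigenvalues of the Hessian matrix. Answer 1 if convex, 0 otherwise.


The Hessian of f(x,y) = 5*x^2 - 6*x*y + 1*y^2 + 8*x - 13 is:
H = [[10, -6], [-6, 2]]
Trace = 10 + 2 = 12
Determinant = 10*2 - (-6)^2 = -16
Discriminant = (12)^2 - 4*-16 = 208.0
Eigenvalues: lambda_1 = -1.2111, lambda_2 = 13.2111
The function is not convex.

0


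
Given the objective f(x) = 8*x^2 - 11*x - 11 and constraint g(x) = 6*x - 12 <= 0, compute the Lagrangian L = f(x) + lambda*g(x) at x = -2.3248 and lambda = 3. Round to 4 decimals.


Step 1: Evaluate f(x).
f(-2.3248) = 8*(-2.3248)^2 - 11*(-2.3248) - 11 = 57.8104
Step 2: Evaluate g(x).
g(-2.3248) = 6*-2.3248 - 12 = -25.9488
Step 3: Compute Lagrangian.
L = 57.8104 + 3*-25.9488 = -20.036


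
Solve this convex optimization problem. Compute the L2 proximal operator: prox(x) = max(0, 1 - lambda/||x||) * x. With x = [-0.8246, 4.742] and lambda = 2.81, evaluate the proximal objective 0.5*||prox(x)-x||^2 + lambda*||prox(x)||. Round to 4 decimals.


Step 1: Compute ||x||.
||x|| = 4.8132
Step 2: Compute scaling factor.
scale = max(0, 1 - 2.81/4.8132) = 0.4162
Step 3: prox(x) = [-0.3432, 1.9735]
||prox(x)|| = 2.0032
Step 4: Proximal objective.
0.5*||prox-x||^2 = 3.9481
lambda*||prox|| = 5.629
Total = 9.5769


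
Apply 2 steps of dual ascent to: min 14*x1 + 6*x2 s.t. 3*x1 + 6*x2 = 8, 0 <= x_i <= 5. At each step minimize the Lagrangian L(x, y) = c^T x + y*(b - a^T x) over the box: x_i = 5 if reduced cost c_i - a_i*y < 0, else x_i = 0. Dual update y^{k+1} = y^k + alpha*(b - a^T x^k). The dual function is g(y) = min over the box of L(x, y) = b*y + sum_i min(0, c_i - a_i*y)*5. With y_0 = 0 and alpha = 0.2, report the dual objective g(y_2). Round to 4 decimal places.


Dual ascent for LP: min 14*x1 + 6*x2, 3*x1 + 6*x2 = 8, 0 <= x_i <= 5
Step 1: y^k = 0.0, reduced costs: (14.0, 6.0)
  x^k = (0.0, 0.0), subgradient = b - a^T x = 8.0
  y^{k+1} = 0.0 + 0.2*8.0 = 1.6
Step 2: y^k = 1.6, reduced costs: (9.2, -3.6)
  x^k = (0.0, 5.0), subgradient = b - a^T x = -22.0
  y^{k+1} = 1.6 + 0.2*-22.0 = -2.8
Dual objective at y_2 = -2.8: reduced costs (22.4, 22.8), box minimizer x = (0.0, 0.0)
g(y_2) = b*y + (c1 - a1*y)*x1 + (c2 - a2*y)*x2 = 8*(-2.8) + 22.4*0.0 + 22.8*0.0 = -22.4 + 0.0 + 0.0 = -22.4


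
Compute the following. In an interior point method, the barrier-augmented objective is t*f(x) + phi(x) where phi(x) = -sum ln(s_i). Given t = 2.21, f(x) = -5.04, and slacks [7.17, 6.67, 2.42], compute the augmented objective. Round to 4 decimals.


Step 1: Compute log-barrier.
ln values: [1.9699, 1.8976, 0.8838]
phi = -(1.9699 + 1.8976 + 0.8838) = -4.7513
Step 2: Compute augmented objective.
t*f(x) = 2.21*-5.04 = -11.1384
Total = -11.1384 - 4.7513 = -15.8897


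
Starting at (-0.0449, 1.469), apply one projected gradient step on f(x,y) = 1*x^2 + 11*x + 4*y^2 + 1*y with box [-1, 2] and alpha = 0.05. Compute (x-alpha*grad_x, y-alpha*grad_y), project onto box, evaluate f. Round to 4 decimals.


Step 1: Compute gradient at (-0.0449, 1.469).
grad_x = 2*1*-0.0449 + 11 = 10.9102
grad_y = 2*4*1.469 + 1 = 12.752
Step 2: Gradient step.
x_raw = -0.0449 - 0.05*10.9102 = -0.5904
y_raw = 1.469 - 0.05*12.752 = 0.8314
Step 3: Project onto [-1, 2].
x_proj = clip(-0.5904) = -0.5904
y_proj = clip(0.8314) = 0.8314
Step 4: Evaluate f.
f(-0.5904, 0.8314) = -2.5496


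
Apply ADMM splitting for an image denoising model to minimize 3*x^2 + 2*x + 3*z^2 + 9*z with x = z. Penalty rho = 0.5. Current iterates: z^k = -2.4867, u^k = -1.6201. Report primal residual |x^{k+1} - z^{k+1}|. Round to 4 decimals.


ADMM iteration with rho = 0.5, z^k = -2.4867, u^k = -1.6201
Step 1: x-update.
Minimize 3*x^2 + 2*x + (0.5/2)*(x + 2.4867 - 1.6201)^2
FOC: (2*3 + 0.5)*x = -2 + 0.5*(-2.4867 + 1.6201)
x^{k+1} = -0.3744
Step 2: z-update.
Minimize 3*z^2 + 9*z + (0.5/2)*(-0.3744 - z - 1.6201)^2
FOC: (2*3 + 0.5)*z = -9 + 0.5*(-0.3744 - 1.6201)
z^{k+1} = -1.538
Step 3: u-update.
u^{k+1} = -1.6201 - 0.3744 + 1.538 = -0.4564
Step 4: Primal residual = |-0.3744 + 1.538| = 1.1637


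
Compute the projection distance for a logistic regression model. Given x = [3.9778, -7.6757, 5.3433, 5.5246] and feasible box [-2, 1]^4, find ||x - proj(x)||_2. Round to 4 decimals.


Project each component onto [-2, 1].
clip(3.9778) = 1.0, clip(-7.6757) = -2.0, clip(5.3433) = 1.0, clip(5.5246) = 1.0
Projection = [1.0, -2.0, 1.0, 1.0]
Squared diffs: [8.8673, 32.2136, 18.8643, 20.472]
Distance = sqrt(80.4172) = 8.9676


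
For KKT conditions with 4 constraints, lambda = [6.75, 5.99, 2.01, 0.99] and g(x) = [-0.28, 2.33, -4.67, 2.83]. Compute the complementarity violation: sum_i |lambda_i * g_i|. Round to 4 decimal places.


KKT complementary slackness check:
lambda_1 * g_1 = 6.75 * -0.28 = -1.89
lambda_2 * g_2 = 5.99 * 2.33 = 13.9567
lambda_3 * g_3 = 2.01 * -4.67 = -9.3867
lambda_4 * g_4 = 0.99 * 2.83 = 2.8017
Total violation = 1.89 + 13.9567 + 9.3867 + 2.8017 = 28.0351


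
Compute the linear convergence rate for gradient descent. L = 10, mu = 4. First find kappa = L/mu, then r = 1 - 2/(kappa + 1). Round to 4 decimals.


Step 1: Compute the condition number.
kappa = L/mu = 10/4 = 2.5
Step 2: Compute the convergence rate.
r = 1 - 2/(kappa + 1) = 1 - 2*mu/(L + mu) = (L - mu)/(L + mu) = 6/14 = 0.4286


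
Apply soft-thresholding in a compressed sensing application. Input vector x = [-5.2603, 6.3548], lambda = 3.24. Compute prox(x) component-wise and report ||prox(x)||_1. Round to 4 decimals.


Soft-thresholding with lambda = 3.24:
prox(-5.2603) = sign(-5.2603)*max(|-5.2603| - 3.24, 0) = -2.0203
prox(6.3548) = sign(6.3548)*max(|6.3548| - 3.24, 0) = 3.1148
prox(x) = [-2.0203, 3.1148]
||prox(x)||_1 = 2.0203 + 3.1148 = 5.1351


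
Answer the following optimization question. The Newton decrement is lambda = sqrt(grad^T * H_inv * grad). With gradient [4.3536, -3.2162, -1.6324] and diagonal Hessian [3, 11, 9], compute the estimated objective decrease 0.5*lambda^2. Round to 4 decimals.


Step 1: H is diagonal, so H^(-1) * g = [1.4512, -0.2924, -0.1814].
Step 2: g^T H^(-1) g = sum_i g_i^2 / H_ii
  = (4.3536)^2/3 + (-3.2162)^2/11 + (-1.6324)^2/9
  = 6.3179 + 0.9404 + 0.2961 = 7.5544
Step 3: Objective decrease = 0.5 * g^T H^(-1) g = 3.7772


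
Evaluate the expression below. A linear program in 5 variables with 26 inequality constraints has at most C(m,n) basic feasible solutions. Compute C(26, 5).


Each vertex corresponds to some choice of n active constraints out of m, so the number of vertices is at most C(m, n) = m! / (n!(m-n)!).
m = 26, n = 5
Numerator: 26 * 25 * 24 * 23 * 22
Denominator: 5! = 120
C(26, 5) = 65780


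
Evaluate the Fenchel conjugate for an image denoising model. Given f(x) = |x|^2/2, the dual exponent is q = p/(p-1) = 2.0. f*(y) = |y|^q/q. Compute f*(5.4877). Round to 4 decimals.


The conjugate exponent q satisfies 1/p + 1/q = 1.
p = 2, so q = 2/(2 - 1) = 2.0
|y|^q = 5.4877^2.0 = 30.1149
f*(5.4877) = 30.1149 / 2.0 = 15.0574


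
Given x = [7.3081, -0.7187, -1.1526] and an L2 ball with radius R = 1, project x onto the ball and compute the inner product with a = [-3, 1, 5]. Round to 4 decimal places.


Step 1: Compute ||x|| (intermediates to 6 decimals).
||x|| = sqrt(7.3081^2 + (-0.7187)^2 + (-1.1526)^2) = 7.433259
Step 2: Project.
Since ||x|| > R, scale = R/||x|| = 1/7.433259 = 0.13453, proj(x) = scale * x
proj(x) = [0.983159, -0.096687, -0.155059]
Step 3: Dot product.
a^T * proj(x) = -3*0.983159 + 1*(-0.096687) + 5*(-0.155059) = -3.8215


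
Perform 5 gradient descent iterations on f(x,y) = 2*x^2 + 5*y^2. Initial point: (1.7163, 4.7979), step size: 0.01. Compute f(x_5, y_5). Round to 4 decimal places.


Gradient descent on f(x,y) = 2*x^2 + 5*y^2.
Starting point: (1.7163, 4.7979), alpha = 0.01
Step 1: grad_x = 2*2*1.7163 = 6.8652, grad_y = 2*5*4.7979 = 47.979
  x_1 = 1.7163 - 0.01*6.8652 = 1.6476
  y_1 = 4.7979 - 0.01*47.979 = 4.3181
Step 2: grad_x = 2*2*1.6476 = 6.5906, grad_y = 2*5*4.3181 = 43.1811
  x_2 = 1.6476 - 0.01*6.5906 = 1.5817
  y_2 = 4.3181 - 0.01*43.1811 = 3.8863
Step 3: grad_x = 2*2*1.5817 = 6.327, grad_y = 2*5*3.8863 = 38.863
  x_3 = 1.5817 - 0.01*6.327 = 1.5185
  y_3 = 3.8863 - 0.01*38.863 = 3.4977
Step 4: grad_x = 2*2*1.5185 = 6.0739, grad_y = 2*5*3.4977 = 34.9767
  x_4 = 1.5185 - 0.01*6.0739 = 1.4577
  y_4 = 3.4977 - 0.01*34.9767 = 3.1479
Step 5: grad_x = 2*2*1.4577 = 5.8309, grad_y = 2*5*3.1479 = 31.479
  x_5 = 1.4577 - 0.01*5.8309 = 1.3994
  y_5 = 3.1479 - 0.01*31.479 = 2.8331
f(1.3994, 2.8331) = 2*1.3994^2 + 5*2.8331^2 = 44.0494


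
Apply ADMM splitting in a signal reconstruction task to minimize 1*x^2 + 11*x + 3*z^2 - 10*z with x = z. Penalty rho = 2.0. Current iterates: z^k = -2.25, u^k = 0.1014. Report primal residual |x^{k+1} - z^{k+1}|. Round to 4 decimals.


ADMM iteration with rho = 2.0, z^k = -2.25, u^k = 0.1014
Step 1: x-update.
Minimize 1*x^2 + 11*x + (2.0/2)*(x + 2.25 + 0.1014)^2
FOC: (2*1 + 2.0)*x = -11 + 2.0*(-2.25 - 0.1014)
x^{k+1} = -3.9257
Step 2: z-update.
Minimize 3*z^2 - 10*z + (2.0/2)*(-3.9257 - z + 0.1014)^2
FOC: (2*3 + 2.0)*z = 10 + 2.0*(-3.9257 + 0.1014)
z^{k+1} = 0.2939
Step 3: u-update.
u^{k+1} = 0.1014 - 3.9257 - 0.2939 = -4.1182
Step 4: Primal residual = |-3.9257 - 0.2939| = 4.2196


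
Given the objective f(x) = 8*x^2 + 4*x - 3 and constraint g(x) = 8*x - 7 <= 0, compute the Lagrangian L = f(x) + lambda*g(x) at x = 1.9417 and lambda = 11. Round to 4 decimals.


Step 1: Evaluate f(x).
f(1.9417) = 8*1.9417^2 + 4*1.9417 - 3 = 34.9284
Step 2: Evaluate g(x).
g(1.9417) = 8*1.9417 - 7 = 8.5336
Step 3: Compute Lagrangian.
L = 34.9284 + 11*8.5336 = 128.798


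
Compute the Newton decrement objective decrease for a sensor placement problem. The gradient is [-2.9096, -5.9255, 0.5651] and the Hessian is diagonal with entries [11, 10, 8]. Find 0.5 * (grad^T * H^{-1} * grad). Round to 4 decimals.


Step 1: H is diagonal, so H^(-1) * g = [-0.2645, -0.5926, 0.0706].
Step 2: g^T H^(-1) g = sum_i g_i^2 / H_ii
  = (-2.9096)^2/11 + (-5.9255)^2/10 + (0.5651)^2/8
  = 0.7696 + 3.5112 + 0.0399 = 4.3207
Step 3: Objective decrease = 0.5 * g^T H^(-1) g = 2.1603


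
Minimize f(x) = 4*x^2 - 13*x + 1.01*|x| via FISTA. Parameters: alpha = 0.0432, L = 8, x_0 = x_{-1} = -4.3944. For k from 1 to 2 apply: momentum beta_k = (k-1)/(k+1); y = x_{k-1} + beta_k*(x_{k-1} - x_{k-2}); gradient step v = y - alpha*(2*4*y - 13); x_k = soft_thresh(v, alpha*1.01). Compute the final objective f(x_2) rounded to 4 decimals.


FISTA on f(x) = 4*x^2 - 13*x + 1.01*|x|
L = 8, alpha = 0.0432
Iteration 1: beta = 0.0, y = -4.3944 + 0.0*(-4.3944 + 4.3944) = -4.3944
  grad(y) = -48.1552, v = y - alpha*grad = -2.3141
  prox(v) = soft_thresh(-2.3141, 0.0436) = -2.2705
Iteration 2: beta = 0.3333, y = -2.2705 + 0.3333*(-2.2705 + 4.3944) = -1.5625
  grad(y) = -25.4999, v = y - alpha*grad = -0.4609
  prox(v) = soft_thresh(-0.4609, 0.0436) = -0.4173
f(x_2) = 4*(-0.4173)^2 - 13*(-0.4173) + 1.01*|-0.4173| = 6.5422


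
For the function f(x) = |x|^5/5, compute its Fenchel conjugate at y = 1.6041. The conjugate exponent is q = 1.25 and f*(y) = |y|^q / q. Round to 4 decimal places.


The conjugate exponent q satisfies 1/p + 1/q = 1.
p = 5, so q = 5/(5 - 1) = 1.25
|y|^q = 1.6041^1.25 = 1.8053
f*(1.6041) = 1.8053 / 1.25 = 1.4442


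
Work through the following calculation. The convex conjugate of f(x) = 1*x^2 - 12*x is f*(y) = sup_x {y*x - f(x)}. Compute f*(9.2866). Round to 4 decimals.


f*(y) = sup_x {y*x - a*x^2 - b*x} = sup_x {(y-b)*x - a*x^2}
FOC: (y - b) - 2a*x = 0 => x* = (y - b)/(2a)
x* = (9.2866 + 12)/(2*1) = 10.6433
f*(9.2866) = (y-b)^2/(4a) = (9.2866 + 12)^2/(4*1)
= 453.1193/4 = 113.2798


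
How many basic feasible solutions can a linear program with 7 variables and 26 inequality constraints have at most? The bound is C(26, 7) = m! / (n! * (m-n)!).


Each vertex corresponds to some choice of n active constraints out of m, so the number of vertices is at most C(m, n) = m! / (n!(m-n)!).
m = 26, n = 7
Numerator: 26 * 25 * 24 * 23 * 22 * 21 * 20
Denominator: 7! = 5040
C(26, 7) = 657800


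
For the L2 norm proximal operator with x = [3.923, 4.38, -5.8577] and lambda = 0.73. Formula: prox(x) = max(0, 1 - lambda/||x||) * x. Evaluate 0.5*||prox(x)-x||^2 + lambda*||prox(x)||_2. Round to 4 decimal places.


Step 1: Compute ||x||.
||x|| = 8.2998
Step 2: Compute scaling factor.
scale = max(0, 1 - 0.73/8.2998) = 0.912
Step 3: prox(x) = [3.578, 3.9948, -5.3425]
||prox(x)|| = 7.5698
Step 4: Proximal objective.
0.5*||prox-x||^2 = 0.2665
lambda*||prox|| = 5.526
Total = 5.7924


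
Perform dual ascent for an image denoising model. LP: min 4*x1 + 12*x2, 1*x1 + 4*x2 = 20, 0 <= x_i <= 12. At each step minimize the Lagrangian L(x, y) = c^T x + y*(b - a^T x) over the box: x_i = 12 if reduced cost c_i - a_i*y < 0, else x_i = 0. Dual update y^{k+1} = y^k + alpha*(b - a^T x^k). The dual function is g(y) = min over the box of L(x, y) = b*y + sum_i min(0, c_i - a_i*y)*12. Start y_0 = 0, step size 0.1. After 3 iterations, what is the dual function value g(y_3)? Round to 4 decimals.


Dual ascent for LP: min 4*x1 + 12*x2, 1*x1 + 4*x2 = 20, 0 <= x_i <= 12
Step 1: y^k = 0.0, reduced costs: (4.0, 12.0)
  x^k = (0.0, 0.0), subgradient = b - a^T x = 20.0
  y^{k+1} = 0.0 + 0.1*20.0 = 2.0
Step 2: y^k = 2.0, reduced costs: (2.0, 4.0)
  x^k = (0.0, 0.0), subgradient = b - a^T x = 20.0
  y^{k+1} = 2.0 + 0.1*20.0 = 4.0
Step 3: y^k = 4.0, reduced costs: (0.0, -4.0)
  x^k = (0.0, 12.0), subgradient = b - a^T x = -28.0
  y^{k+1} = 4.0 + 0.1*-28.0 = 1.2
Dual objective at y_3 = 1.2: reduced costs (2.8, 7.2), box minimizer x = (0.0, 0.0)
g(y_3) = b*y + (c1 - a1*y)*x1 + (c2 - a2*y)*x2 = 20*1.2 + 2.8*0.0 + 7.2*0.0 = 24.0 + 0.0 + 0.0 = 24.0


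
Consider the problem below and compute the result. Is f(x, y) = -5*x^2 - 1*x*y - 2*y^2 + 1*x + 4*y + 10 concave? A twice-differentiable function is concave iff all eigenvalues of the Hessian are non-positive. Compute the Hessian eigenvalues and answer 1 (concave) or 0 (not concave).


The Hessian of f(x,y) = -5*x^2 - 1*x*y - 2*y^2 + 1*x + 4*y + 10 is:
H = [[-10, -1], [-1, -4]]
Trace = -10 - 4 = -14
Determinant = -10*-4 - (-1)^2 = 39
Discriminant = (-14)^2 - 4*39 = 40.0
Eigenvalues: lambda_1 = -10.1623, lambda_2 = -3.8377
The function is concave.

1


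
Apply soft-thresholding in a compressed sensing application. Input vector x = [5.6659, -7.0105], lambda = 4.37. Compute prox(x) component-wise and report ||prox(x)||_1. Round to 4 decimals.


Soft-thresholding with lambda = 4.37:
prox(5.6659) = sign(5.6659)*max(|5.6659| - 4.37, 0) = 1.2959
prox(-7.0105) = sign(-7.0105)*max(|-7.0105| - 4.37, 0) = -2.6405
prox(x) = [1.2959, -2.6405]
||prox(x)||_1 = 1.2959 + 2.6405 = 3.9364


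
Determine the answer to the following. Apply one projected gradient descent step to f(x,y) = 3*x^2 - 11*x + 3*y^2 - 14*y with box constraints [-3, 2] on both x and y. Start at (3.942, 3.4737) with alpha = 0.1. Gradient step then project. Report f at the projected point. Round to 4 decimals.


Step 1: Compute gradient at (3.942, 3.4737).
grad_x = 2*3*3.942 - 11 = 12.652
grad_y = 2*3*3.4737 - 14 = 6.8422
Step 2: Gradient step.
x_raw = 3.942 - 0.1*12.652 = 2.6768
y_raw = 3.4737 - 0.1*6.8422 = 2.7895
Step 3: Project onto [-3, 2].
x_proj = clip(2.6768) = 2.0
y_proj = clip(2.7895) = 2.0
Step 4: Evaluate f.
f(2.0, 2.0) = -26.0


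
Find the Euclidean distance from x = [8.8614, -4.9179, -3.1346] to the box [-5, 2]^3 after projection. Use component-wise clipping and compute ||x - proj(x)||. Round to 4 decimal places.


Project each component onto [-5, 2].
clip(8.8614) = 2.0, clip(-4.9179) = -4.9179, clip(-3.1346) = -3.1346
Projection = [2.0, -4.9179, -3.1346]
Squared diffs: [47.0788, 0.0, 0.0]
Distance = sqrt(47.0788) = 6.8614


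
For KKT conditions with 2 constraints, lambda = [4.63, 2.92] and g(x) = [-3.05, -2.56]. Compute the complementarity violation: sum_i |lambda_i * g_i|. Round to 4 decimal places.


KKT complementary slackness check:
lambda_1 * g_1 = 4.63 * -3.05 = -14.1215
lambda_2 * g_2 = 2.92 * -2.56 = -7.4752
Total violation = 14.1215 + 7.4752 = 21.5967


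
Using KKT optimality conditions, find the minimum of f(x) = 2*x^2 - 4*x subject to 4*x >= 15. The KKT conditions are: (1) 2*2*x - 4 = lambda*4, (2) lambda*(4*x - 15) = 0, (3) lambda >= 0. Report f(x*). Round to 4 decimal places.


Step 1: Try lambda = 0 (constraint inactive).
x_unc = 4/(2*2) = 1.0
Check: 4*1.0 = 4.0 < 15 -- violated!
Step 2: Constraint must be active: 4*x = 15
x* = 15/4 = 3.75
lambda = (2*2*3.75 - 4)/4 = 2.75
Step 3: Compute optimal value.
f(x*) = 2*3.75^2 - 4*3.75 = 13.125


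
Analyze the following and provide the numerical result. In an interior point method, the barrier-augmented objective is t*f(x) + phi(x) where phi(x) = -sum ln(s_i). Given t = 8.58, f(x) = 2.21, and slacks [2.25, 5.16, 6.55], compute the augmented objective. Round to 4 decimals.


Step 1: Compute log-barrier.
ln values: [0.8109, 1.6409, 1.8795]
phi = -(0.8109 + 1.6409 + 1.8795) = -4.3313
Step 2: Compute augmented objective.
t*f(x) = 8.58*2.21 = 18.9618
Total = 18.9618 - 4.3313 = 14.6305


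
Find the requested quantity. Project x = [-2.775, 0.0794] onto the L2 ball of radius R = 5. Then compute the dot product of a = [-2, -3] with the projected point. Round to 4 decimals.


Step 1: Compute ||x|| (intermediates to 6 decimals).
||x|| = sqrt((-2.775)^2 + 0.0794^2) = 2.776136
Step 2: Project.
Since ||x|| <= R, proj = x (no scaling needed).
proj(x) = [-2.775, 0.0794]
Step 3: Dot product.
a^T * proj(x) = -2*(-2.775) - 3*0.0794 = 5.3118


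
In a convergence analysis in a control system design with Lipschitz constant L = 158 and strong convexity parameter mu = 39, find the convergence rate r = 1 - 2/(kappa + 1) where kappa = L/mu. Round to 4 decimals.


Step 1: Compute the condition number.
kappa = L/mu = 158/39 = 4.0513
Step 2: Compute the convergence rate.
r = 1 - 2/(kappa + 1) = 1 - 2*mu/(L + mu) = (L - mu)/(L + mu) = 119/197 = 0.6041


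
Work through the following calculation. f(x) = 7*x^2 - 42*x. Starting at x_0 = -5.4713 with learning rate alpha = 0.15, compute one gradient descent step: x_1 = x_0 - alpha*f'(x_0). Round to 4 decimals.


We compute the gradient at x_0 and apply the update.
f'(x) = 14*x - 42
f'(-5.4713) = 14*-5.4713 - 42 = -118.5982
x_1 = -5.4713 - 0.15*-118.5982 = 12.3184


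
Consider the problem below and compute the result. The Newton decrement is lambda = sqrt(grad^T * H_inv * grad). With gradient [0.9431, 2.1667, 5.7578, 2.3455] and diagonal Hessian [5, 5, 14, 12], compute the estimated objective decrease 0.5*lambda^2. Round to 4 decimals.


Step 1: H is diagonal, so H^(-1) * g = [0.1886, 0.4333, 0.4113, 0.1955].
Step 2: g^T H^(-1) g = sum_i g_i^2 / H_ii
  = (0.9431)^2/5 + (2.1667)^2/5 + (5.7578)^2/14 + (2.3455)^2/12
  = 0.1779 + 0.9389 + 2.368 + 0.4584 = 3.9433
Step 3: Objective decrease = 0.5 * g^T H^(-1) g = 1.9716


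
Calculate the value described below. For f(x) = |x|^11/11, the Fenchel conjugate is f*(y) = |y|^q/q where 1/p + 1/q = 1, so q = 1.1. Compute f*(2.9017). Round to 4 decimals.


The conjugate exponent q satisfies 1/p + 1/q = 1.
p = 11, so q = 11/(11 - 1) = 1.1
|y|^q = 2.9017^1.1 = 3.2279
f*(2.9017) = 3.2279 / 1.1 = 2.9344


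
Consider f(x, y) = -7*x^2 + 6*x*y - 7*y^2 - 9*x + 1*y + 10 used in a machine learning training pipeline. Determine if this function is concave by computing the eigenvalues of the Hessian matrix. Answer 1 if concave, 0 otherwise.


The Hessian of f(x,y) = -7*x^2 + 6*x*y - 7*y^2 - 9*x + 1*y + 10 is:
H = [[-14, 6], [6, -14]]
Trace = -14 - 14 = -28
Determinant = -14*-14 - (6)^2 = 160
Discriminant = (-28)^2 - 4*160 = 144.0
Eigenvalues: lambda_1 = -20.0, lambda_2 = -8.0
The function is concave.

1


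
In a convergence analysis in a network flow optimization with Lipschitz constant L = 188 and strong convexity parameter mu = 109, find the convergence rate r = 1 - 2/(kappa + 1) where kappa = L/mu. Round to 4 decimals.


Step 1: Compute the condition number.
kappa = L/mu = 188/109 = 1.7248
Step 2: Compute the convergence rate.
r = 1 - 2/(kappa + 1) = 1 - 2*mu/(L + mu) = (L - mu)/(L + mu) = 79/297 = 0.266


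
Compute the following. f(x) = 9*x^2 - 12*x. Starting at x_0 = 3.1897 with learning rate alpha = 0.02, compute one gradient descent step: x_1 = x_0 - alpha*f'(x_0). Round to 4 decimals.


We compute the gradient at x_0 and apply the update.
f'(x) = 18*x - 12
f'(3.1897) = 18*3.1897 - 12 = 45.4146
x_1 = 3.1897 - 0.02*45.4146 = 2.2814


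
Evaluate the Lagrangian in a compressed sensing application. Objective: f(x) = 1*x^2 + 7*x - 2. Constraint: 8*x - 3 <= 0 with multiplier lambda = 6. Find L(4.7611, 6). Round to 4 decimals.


Step 1: Evaluate f(x).
f(4.7611) = 1*4.7611^2 + 7*4.7611 - 2 = 53.9958
Step 2: Evaluate g(x).
g(4.7611) = 8*4.7611 - 3 = 35.0888
Step 3: Compute Lagrangian.
L = 53.9958 + 6*35.0888 = 264.5286


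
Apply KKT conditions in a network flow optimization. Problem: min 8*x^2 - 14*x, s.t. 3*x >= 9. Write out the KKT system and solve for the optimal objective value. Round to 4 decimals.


Step 1: Try lambda = 0 (constraint inactive).
x_unc = 14/(2*8) = 0.875
Check: 3*0.875 = 2.625 < 9 -- violated!
Step 2: Constraint must be active: 3*x = 9
x* = 9/3 = 3.0
lambda = (2*8*3.0 - 14)/3 = 11.3333
Step 3: Compute optimal value.
f(x*) = 8*3.0^2 - 14*3.0 = 30.0


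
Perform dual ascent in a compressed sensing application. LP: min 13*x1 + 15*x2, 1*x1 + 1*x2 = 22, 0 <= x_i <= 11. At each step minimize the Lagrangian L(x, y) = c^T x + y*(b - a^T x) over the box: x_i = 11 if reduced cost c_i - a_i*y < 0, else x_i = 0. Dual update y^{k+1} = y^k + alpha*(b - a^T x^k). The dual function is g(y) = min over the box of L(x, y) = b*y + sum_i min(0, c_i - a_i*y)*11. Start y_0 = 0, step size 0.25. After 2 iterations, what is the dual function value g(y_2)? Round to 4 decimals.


Dual ascent for LP: min 13*x1 + 15*x2, 1*x1 + 1*x2 = 22, 0 <= x_i <= 11
Step 1: y^k = 0.0, reduced costs: (13.0, 15.0)
  x^k = (0.0, 0.0), subgradient = b - a^T x = 22.0
  y^{k+1} = 0.0 + 0.25*22.0 = 5.5
Step 2: y^k = 5.5, reduced costs: (7.5, 9.5)
  x^k = (0.0, 0.0), subgradient = b - a^T x = 22.0
  y^{k+1} = 5.5 + 0.25*22.0 = 11.0
Dual objective at y_2 = 11.0: reduced costs (2.0, 4.0), box minimizer x = (0.0, 0.0)
g(y_2) = b*y + (c1 - a1*y)*x1 + (c2 - a2*y)*x2 = 22*11.0 + 2.0*0.0 + 4.0*0.0 = 242.0 + 0.0 + 0.0 = 242.0


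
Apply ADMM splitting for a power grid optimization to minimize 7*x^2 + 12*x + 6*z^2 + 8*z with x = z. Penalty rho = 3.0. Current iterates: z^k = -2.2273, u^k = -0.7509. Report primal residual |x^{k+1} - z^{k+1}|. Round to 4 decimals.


ADMM iteration with rho = 3.0, z^k = -2.2273, u^k = -0.7509
Step 1: x-update.
Minimize 7*x^2 + 12*x + (3.0/2)*(x + 2.2273 - 0.7509)^2
FOC: (2*7 + 3.0)*x = -12 + 3.0*(-2.2273 + 0.7509)
x^{k+1} = -0.9664
Step 2: z-update.
Minimize 6*z^2 + 8*z + (3.0/2)*(-0.9664 - z - 0.7509)^2
FOC: (2*6 + 3.0)*z = -8 + 3.0*(-0.9664 - 0.7509)
z^{k+1} = -0.8768
Step 3: u-update.
u^{k+1} = -0.7509 - 0.9664 + 0.8768 = -0.8405
Step 4: Primal residual = |-0.9664 + 0.8768| = 0.0896


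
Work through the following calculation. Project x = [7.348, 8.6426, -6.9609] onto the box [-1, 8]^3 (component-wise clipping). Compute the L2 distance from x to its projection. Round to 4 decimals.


Project each component onto [-1, 8].
clip(7.348) = 7.348, clip(8.6426) = 8.0, clip(-6.9609) = -1.0
Projection = [7.348, 8.0, -1.0]
Squared diffs: [0.0, 0.4129, 35.5323]
Distance = sqrt(35.9452) = 5.9954
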